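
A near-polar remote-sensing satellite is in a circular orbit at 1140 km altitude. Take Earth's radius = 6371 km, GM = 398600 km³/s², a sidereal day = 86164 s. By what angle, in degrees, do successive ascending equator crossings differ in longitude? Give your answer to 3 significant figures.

27.1°

Semi-major axis a = 6371 + 1140 = 7511 km. Period T = 2π√(a³/μ) = 2π√(7511³/398600) = 6478.3 s = 107.97 min.
During one orbit Earth rotates (6478.3 / 86164) × 360° = 27.07°.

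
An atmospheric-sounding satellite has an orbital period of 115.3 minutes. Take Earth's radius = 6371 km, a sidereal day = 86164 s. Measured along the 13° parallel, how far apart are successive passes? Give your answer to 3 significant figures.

T = 115.3 min = 6918.0 s.
Node shift per orbit = (6918.0/86164) × 360° = 28.90°.
Equatorial spacing = 28.90 × 111.2 km/° = 3214 km.
At 13° latitude, spacing = 3214 × cos(13°) = 3132 km.

3130 km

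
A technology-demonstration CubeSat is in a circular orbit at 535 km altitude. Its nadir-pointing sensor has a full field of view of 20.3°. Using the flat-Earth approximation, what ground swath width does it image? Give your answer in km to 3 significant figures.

192 km

Half-angle = 20.3°/2 = 10.15°.
Swath width ≈ 2h·tan(θ/2) = 2 × 535 × tan(10.15°) = 191.6 km.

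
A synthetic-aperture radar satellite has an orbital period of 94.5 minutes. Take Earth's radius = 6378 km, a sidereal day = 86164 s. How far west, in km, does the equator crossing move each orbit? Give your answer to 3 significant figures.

2640 km

T = 94.5 min = 5670.0 s.
During one orbit Earth rotates (5670.0 / 86164) × 360° = 23.69°.
At the equator that is 23.69° × (2π·6378/360) km/° = 23.69 × 111.3 = 2637 km.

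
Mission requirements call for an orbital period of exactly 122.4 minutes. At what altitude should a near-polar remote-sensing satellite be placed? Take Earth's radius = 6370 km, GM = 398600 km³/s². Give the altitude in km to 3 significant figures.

1800 km

T = 122.4 min = 7344.0 s.
From T = 2π√(a³/μ): a = (μ T²/4π²)^(1/3) = (398600 × 7344.0² / 4π²)^(1/3) = 8166 km.
Altitude h = a − R = 8166 − 6370 = 1796 km.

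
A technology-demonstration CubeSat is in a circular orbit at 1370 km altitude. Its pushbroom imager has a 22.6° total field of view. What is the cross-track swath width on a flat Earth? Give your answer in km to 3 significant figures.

Half-angle = 22.6°/2 = 11.3°.
Swath width ≈ 2h·tan(θ/2) = 2 × 1370 × tan(11.3°) = 547.5 km.

548 km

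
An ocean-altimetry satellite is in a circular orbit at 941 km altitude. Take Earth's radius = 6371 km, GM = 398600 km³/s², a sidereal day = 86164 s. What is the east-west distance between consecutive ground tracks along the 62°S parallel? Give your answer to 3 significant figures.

1360 km

Semi-major axis a = 6371 + 941 = 7312 km. Period T = 2π√(a³/μ) = 2π√(7312³/398600) = 6222.5 s = 103.71 min.
Node shift per orbit = (6222.5/86164) × 360° = 26.00°.
Equatorial spacing = 26.00 × 111.2 km/° = 2891 km.
At 62° latitude, spacing = 2891 × cos(62°) = 1357 km.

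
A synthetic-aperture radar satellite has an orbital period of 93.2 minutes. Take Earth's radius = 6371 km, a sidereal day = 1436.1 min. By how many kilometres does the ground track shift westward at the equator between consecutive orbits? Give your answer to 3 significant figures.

2600 km

T = 93.2 min = 5592.0 s.
During one orbit Earth rotates (5592.0 / 86166) × 360° = 23.36°.
At the equator that is 23.36° × (2π·6371/360) km/° = 23.36 × 111.2 = 2598 km.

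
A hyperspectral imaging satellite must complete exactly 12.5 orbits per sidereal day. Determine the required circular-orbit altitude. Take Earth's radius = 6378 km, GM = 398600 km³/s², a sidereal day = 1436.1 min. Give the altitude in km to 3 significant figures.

1450 km

Required period T = 86166 / 12.5 = 6893.3 s.
From T = 2π√(a³/μ): a = (μ T²/4π²)^(1/3) = (398600 × 6893.3² / 4π²)^(1/3) = 7828 km.
Altitude h = a − R = 7828 − 6378 = 1450 km.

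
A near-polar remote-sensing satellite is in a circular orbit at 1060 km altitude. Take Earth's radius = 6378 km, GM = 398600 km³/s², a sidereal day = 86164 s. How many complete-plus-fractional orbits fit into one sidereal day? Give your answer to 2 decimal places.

13.50

Semi-major axis a = 6378 + 1060 = 7438 km. Period T = 2π√(a³/μ) = 2π√(7438³/398600) = 6384.0 s = 106.40 min.
Orbits per sidereal day = 86164 / 6384.0 = 13.497.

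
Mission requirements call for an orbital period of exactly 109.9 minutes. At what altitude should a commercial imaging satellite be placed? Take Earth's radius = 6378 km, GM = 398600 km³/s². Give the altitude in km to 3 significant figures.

1220 km

T = 109.9 min = 6594.0 s.
From T = 2π√(a³/μ): a = (μ T²/4π²)^(1/3) = (398600 × 6594.0² / 4π²)^(1/3) = 7600 km.
Altitude h = a − R = 7600 − 6378 = 1222 km.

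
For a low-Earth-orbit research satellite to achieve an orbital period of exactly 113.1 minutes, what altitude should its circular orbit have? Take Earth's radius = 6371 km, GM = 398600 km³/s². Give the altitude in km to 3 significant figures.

1380 km

T = 113.1 min = 6786.0 s.
From T = 2π√(a³/μ): a = (μ T²/4π²)^(1/3) = (398600 × 6786.0² / 4π²)^(1/3) = 7747 km.
Altitude h = a − R = 7747 − 6371 = 1376 km.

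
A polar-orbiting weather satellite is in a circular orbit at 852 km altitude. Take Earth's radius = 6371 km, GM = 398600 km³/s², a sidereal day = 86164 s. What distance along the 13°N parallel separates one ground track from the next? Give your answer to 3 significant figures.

2770 km

Semi-major axis a = 6371 + 852 = 7223 km. Period T = 2π√(a³/μ) = 2π√(7223³/398600) = 6109.2 s = 101.82 min.
Node shift per orbit = (6109.2/86164) × 360° = 25.52°.
Equatorial spacing = 25.52 × 111.2 km/° = 2838 km.
At 13° latitude, spacing = 2838 × cos(13°) = 2765 km.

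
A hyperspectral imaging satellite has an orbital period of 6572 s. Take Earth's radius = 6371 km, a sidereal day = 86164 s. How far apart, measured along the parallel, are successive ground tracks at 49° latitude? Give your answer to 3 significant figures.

Node shift per orbit = (6572.0/86164) × 360° = 27.46°.
Equatorial spacing = 27.46 × 111.2 km/° = 3053 km.
At 49° latitude, spacing = 3053 × cos(49°) = 2003 km.

2000 km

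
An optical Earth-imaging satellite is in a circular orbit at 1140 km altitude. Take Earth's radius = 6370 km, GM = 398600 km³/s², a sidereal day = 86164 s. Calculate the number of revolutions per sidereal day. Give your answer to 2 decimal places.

Semi-major axis a = 6370 + 1140 = 7510 km. Period T = 2π√(a³/μ) = 2π√(7510³/398600) = 6477.0 s = 107.95 min.
Orbits per sidereal day = 86164 / 6477.0 = 13.303.

13.30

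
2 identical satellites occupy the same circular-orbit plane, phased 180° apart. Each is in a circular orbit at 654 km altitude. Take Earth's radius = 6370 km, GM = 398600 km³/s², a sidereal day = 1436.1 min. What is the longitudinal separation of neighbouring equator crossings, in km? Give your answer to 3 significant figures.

1360 km

Semi-major axis a = 6370 + 654 = 7024 km. Period T = 2π√(a³/μ) = 2π√(7024³/398600) = 5858.5 s = 97.64 min.
Single-satellite node shift = (5858.5/86166) × 360° = 24.48°.
With 2 satellites evenly phased, successive equator crossings are 24.48/2 = 12.238° apart.
That is 12.238 × 111.2 = 1361 km at the equator.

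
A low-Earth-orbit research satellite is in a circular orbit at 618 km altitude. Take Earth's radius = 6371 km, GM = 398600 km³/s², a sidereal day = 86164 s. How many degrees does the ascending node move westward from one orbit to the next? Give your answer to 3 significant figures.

Semi-major axis a = 6371 + 618 = 6989 km. Period T = 2π√(a³/μ) = 2π√(6989³/398600) = 5814.8 s = 96.91 min.
During one orbit Earth rotates (5814.8 / 86164) × 360° = 24.29°.

24.3°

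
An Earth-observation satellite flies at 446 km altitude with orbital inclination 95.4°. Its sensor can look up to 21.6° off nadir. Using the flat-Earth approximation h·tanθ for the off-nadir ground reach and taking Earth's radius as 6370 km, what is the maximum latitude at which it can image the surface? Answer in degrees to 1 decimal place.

Retrograde orbit: the ground track reaches ±(180° − i) = ±(180 − 95.4) = ±84.6°.
Sensor half-swath on the ground ≈ 446·tan(21.6°) = 177 km = 1.59° of latitude.
Maximum observable latitude ≈ 84.6 + 1.59 = 86.2°.

86.2°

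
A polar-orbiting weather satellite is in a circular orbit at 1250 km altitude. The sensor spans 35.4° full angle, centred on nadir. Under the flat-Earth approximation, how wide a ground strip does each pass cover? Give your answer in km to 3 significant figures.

798 km

Half-angle = 35.4°/2 = 17.7°.
Swath width ≈ 2h·tan(θ/2) = 2 × 1250 × tan(17.7°) = 797.9 km.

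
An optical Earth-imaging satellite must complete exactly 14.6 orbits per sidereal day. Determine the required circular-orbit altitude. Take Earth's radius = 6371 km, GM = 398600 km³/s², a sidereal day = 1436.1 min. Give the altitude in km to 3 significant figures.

688 km

Required period T = 86166 / 14.6 = 5901.8 s.
From T = 2π√(a³/μ): a = (μ T²/4π²)^(1/3) = (398600 × 5901.8² / 4π²)^(1/3) = 7059 km.
Altitude h = a − R = 7059 − 6371 = 688 km.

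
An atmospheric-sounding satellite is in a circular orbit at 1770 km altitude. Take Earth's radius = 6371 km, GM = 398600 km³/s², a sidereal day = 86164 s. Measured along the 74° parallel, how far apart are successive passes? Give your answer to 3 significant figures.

Semi-major axis a = 6371 + 1770 = 8141 km. Period T = 2π√(a³/μ) = 2π√(8141³/398600) = 7310.2 s = 121.84 min.
Node shift per orbit = (7310.2/86164) × 360° = 30.54°.
Equatorial spacing = 30.54 × 111.2 km/° = 3396 km.
At 74° latitude, spacing = 3396 × cos(74°) = 936 km.

936 km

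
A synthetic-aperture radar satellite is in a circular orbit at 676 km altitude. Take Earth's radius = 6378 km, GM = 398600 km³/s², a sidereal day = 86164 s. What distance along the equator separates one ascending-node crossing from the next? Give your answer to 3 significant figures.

Semi-major axis a = 6378 + 676 = 7054 km. Period T = 2π√(a³/μ) = 2π√(7054³/398600) = 5896.1 s = 98.27 min.
During one orbit Earth rotates (5896.1 / 86164) × 360° = 24.63°.
At the equator that is 24.63° × (2π·6378/360) km/° = 24.63 × 111.3 = 2742 km.

2740 km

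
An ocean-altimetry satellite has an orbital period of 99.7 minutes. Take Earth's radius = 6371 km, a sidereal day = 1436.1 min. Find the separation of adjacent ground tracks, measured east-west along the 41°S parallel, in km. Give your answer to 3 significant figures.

2100 km

T = 99.7 min = 5982.0 s.
Node shift per orbit = (5982.0/86166) × 360° = 24.99°.
Equatorial spacing = 24.99 × 111.2 km/° = 2779 km.
At 41° latitude, spacing = 2779 × cos(41°) = 2097 km.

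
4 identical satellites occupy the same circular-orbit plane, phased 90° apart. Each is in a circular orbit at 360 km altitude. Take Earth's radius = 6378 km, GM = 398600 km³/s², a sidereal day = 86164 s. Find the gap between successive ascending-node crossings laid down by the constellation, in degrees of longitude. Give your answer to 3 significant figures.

5.75°

Semi-major axis a = 6378 + 360 = 6738 km. Period T = 2π√(a³/μ) = 2π√(6738³/398600) = 5504.4 s = 91.74 min.
Single-satellite node shift = (5504.4/86164) × 360° = 23.00°.
With 4 satellites evenly phased, successive equator crossings are 23.00/4 = 5.749° apart.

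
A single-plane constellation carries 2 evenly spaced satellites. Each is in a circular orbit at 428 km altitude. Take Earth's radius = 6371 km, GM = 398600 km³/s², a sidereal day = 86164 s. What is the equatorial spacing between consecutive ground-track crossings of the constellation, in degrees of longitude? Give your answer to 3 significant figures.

Semi-major axis a = 6371 + 428 = 6799 km. Period T = 2π√(a³/μ) = 2π√(6799³/398600) = 5579.3 s = 92.99 min.
Single-satellite node shift = (5579.3/86164) × 360° = 23.31°.
With 2 satellites evenly phased, successive equator crossings are 23.31/2 = 11.655° apart.

11.7°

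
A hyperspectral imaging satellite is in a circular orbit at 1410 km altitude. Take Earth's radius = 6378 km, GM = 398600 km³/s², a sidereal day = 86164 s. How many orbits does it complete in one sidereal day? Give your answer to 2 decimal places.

Semi-major axis a = 6378 + 1410 = 7788 km. Period T = 2π√(a³/μ) = 2π√(7788³/398600) = 6839.9 s = 114.00 min.
Orbits per sidereal day = 86164 / 6839.9 = 12.597.

12.60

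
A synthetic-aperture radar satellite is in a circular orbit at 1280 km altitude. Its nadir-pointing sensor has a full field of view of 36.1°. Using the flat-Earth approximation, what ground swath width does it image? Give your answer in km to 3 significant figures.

Half-angle = 36.1°/2 = 18.05°.
Swath width ≈ 2h·tan(θ/2) = 2 × 1280 × tan(18.05°) = 834.3 km.

834 km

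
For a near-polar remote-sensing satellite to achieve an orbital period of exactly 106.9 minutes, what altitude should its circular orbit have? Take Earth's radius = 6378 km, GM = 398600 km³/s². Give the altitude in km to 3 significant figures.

1080 km

T = 106.9 min = 6414.0 s.
From T = 2π√(a³/μ): a = (μ T²/4π²)^(1/3) = (398600 × 6414.0² / 4π²)^(1/3) = 7461 km.
Altitude h = a − R = 7461 − 6378 = 1083 km.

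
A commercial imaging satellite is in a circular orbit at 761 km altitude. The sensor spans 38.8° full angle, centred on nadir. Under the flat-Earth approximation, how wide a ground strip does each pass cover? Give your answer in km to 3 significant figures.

Half-angle = 38.8°/2 = 19.4°.
Swath width ≈ 2h·tan(θ/2) = 2 × 761 × tan(19.4°) = 536.0 km.

536 km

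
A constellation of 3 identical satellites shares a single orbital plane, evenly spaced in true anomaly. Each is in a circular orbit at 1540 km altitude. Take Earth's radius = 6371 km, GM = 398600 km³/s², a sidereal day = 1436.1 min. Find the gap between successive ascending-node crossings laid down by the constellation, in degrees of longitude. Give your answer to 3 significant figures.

9.75°

Semi-major axis a = 6371 + 1540 = 7911 km. Period T = 2π√(a³/μ) = 2π√(7911³/398600) = 7002.6 s = 116.71 min.
Single-satellite node shift = (7002.6/86166) × 360° = 29.26°.
With 3 satellites evenly phased, successive equator crossings are 29.26/3 = 9.752° apart.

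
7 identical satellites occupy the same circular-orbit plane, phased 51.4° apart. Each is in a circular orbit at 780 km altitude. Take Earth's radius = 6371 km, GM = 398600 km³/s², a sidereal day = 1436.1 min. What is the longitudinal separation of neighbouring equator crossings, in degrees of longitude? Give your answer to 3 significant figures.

Semi-major axis a = 6371 + 780 = 7151 km. Period T = 2π√(a³/μ) = 2π√(7151³/398600) = 6018.1 s = 100.30 min.
Single-satellite node shift = (6018.1/86166) × 360° = 25.14°.
With 7 satellites evenly phased, successive equator crossings are 25.14/7 = 3.592° apart.

3.59°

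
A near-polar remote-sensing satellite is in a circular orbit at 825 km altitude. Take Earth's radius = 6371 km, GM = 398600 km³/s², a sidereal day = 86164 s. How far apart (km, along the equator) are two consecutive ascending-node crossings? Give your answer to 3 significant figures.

Semi-major axis a = 6371 + 825 = 7196 km. Period T = 2π√(a³/μ) = 2π√(7196³/398600) = 6075.0 s = 101.25 min.
During one orbit Earth rotates (6075.0 / 86164) × 360° = 25.38°.
At the equator that is 25.38° × (2π·6371/360) km/° = 25.38 × 111.2 = 2822 km.

2820 km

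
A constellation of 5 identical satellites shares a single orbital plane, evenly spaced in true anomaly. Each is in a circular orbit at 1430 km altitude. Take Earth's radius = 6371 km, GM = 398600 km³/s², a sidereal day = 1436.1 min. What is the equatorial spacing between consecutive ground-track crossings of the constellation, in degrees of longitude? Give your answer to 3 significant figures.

5.73°

Semi-major axis a = 6371 + 1430 = 7801 km. Period T = 2π√(a³/μ) = 2π√(7801³/398600) = 6857.0 s = 114.28 min.
Single-satellite node shift = (6857.0/86166) × 360° = 28.65°.
With 5 satellites evenly phased, successive equator crossings are 28.65/5 = 5.730° apart.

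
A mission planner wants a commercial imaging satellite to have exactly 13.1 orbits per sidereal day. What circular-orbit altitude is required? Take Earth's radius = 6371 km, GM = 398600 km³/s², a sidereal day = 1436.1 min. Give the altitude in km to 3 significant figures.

Required period T = 86166 / 13.1 = 6577.6 s.
From T = 2π√(a³/μ): a = (μ T²/4π²)^(1/3) = (398600 × 6577.6² / 4π²)^(1/3) = 7588 km.
Altitude h = a − R = 7588 − 6371 = 1217 km.

1220 km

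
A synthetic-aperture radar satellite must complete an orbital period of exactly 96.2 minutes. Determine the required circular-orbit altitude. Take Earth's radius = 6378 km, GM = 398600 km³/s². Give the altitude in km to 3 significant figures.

T = 96.2 min = 5772.0 s.
From T = 2π√(a³/μ): a = (μ T²/4π²)^(1/3) = (398600 × 5772.0² / 4π²)^(1/3) = 6955 km.
Altitude h = a − R = 6955 − 6378 = 577 km.

577 km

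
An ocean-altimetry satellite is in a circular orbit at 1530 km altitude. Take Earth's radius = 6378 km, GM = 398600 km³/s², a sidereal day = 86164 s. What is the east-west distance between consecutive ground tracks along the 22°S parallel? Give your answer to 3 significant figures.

3020 km

Semi-major axis a = 6378 + 1530 = 7908 km. Period T = 2π√(a³/μ) = 2π√(7908³/398600) = 6998.6 s = 116.64 min.
Node shift per orbit = (6998.6/86164) × 360° = 29.24°.
Equatorial spacing = 29.24 × 111.3 km/° = 3255 km.
At 22° latitude, spacing = 3255 × cos(22°) = 3018 km.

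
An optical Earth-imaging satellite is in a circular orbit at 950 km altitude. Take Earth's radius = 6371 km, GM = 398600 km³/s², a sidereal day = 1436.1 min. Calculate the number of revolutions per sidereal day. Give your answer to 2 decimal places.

Semi-major axis a = 6371 + 950 = 7321 km. Period T = 2π√(a³/μ) = 2π√(7321³/398600) = 6234.0 s = 103.90 min.
Orbits per sidereal day = 86166 / 6234.0 = 13.822.

13.82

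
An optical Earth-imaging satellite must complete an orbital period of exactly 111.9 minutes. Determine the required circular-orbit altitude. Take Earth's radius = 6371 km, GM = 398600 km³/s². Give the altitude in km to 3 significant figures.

T = 111.9 min = 6714.0 s.
From T = 2π√(a³/μ): a = (μ T²/4π²)^(1/3) = (398600 × 6714.0² / 4π²)^(1/3) = 7692 km.
Altitude h = a − R = 7692 − 6371 = 1321 km.

1320 km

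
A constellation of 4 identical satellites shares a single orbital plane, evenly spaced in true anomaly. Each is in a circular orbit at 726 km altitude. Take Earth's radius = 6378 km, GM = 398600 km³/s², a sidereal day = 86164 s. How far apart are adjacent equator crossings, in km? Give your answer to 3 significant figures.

Semi-major axis a = 6378 + 726 = 7104 km. Period T = 2π√(a³/μ) = 2π√(7104³/398600) = 5958.9 s = 99.31 min.
Single-satellite node shift = (5958.9/86164) × 360° = 24.90°.
With 4 satellites evenly phased, successive equator crossings are 24.90/4 = 6.224° apart.
That is 6.224 × 111.3 = 693 km at the equator.

693 km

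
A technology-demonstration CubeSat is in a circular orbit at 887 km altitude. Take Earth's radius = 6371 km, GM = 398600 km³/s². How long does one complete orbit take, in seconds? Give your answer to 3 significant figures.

6150 seconds

Semi-major axis a = 6371 + 887 = 7258 km. Period T = 2π√(a³/μ) = 2π√(7258³/398600) = 6153.7 s = 102.56 min.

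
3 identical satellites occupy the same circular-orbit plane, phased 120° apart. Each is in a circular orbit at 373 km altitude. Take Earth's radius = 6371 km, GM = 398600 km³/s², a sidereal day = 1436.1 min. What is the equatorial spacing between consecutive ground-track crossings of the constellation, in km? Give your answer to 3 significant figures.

854 km

Semi-major axis a = 6371 + 373 = 6744 km. Period T = 2π√(a³/μ) = 2π√(6744³/398600) = 5511.7 s = 91.86 min.
Single-satellite node shift = (5511.7/86166) × 360° = 23.03°.
With 3 satellites evenly phased, successive equator crossings are 23.03/3 = 7.676° apart.
That is 7.676 × 111.2 = 854 km at the equator.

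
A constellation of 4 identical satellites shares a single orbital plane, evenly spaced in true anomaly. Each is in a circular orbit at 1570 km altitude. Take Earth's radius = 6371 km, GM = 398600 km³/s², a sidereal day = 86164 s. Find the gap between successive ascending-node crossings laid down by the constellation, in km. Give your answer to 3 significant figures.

Semi-major axis a = 6371 + 1570 = 7941 km. Period T = 2π√(a³/μ) = 2π√(7941³/398600) = 7042.5 s = 117.37 min.
Single-satellite node shift = (7042.5/86164) × 360° = 29.42°.
With 4 satellites evenly phased, successive equator crossings are 29.42/4 = 7.356° apart.
That is 7.356 × 111.2 = 818 km at the equator.

818 km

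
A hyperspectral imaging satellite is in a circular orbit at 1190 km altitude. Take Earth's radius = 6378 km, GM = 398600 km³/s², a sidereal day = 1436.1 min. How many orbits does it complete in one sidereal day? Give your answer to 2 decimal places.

Semi-major axis a = 6378 + 1190 = 7568 km. Period T = 2π√(a³/μ) = 2π√(7568³/398600) = 6552.1 s = 109.20 min.
Orbits per sidereal day = 86166 / 6552.1 = 13.151.

13.15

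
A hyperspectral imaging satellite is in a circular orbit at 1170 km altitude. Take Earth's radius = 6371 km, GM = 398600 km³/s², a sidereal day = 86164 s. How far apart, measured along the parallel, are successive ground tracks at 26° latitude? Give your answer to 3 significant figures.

2720 km

Semi-major axis a = 6371 + 1170 = 7541 km. Period T = 2π√(a³/μ) = 2π√(7541³/398600) = 6517.1 s = 108.62 min.
Node shift per orbit = (6517.1/86164) × 360° = 27.23°.
Equatorial spacing = 27.23 × 111.2 km/° = 3028 km.
At 26° latitude, spacing = 3028 × cos(26°) = 2721 km.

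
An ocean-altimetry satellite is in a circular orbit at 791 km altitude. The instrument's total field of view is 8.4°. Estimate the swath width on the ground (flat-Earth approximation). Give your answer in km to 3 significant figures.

116 km

Half-angle = 8.4°/2 = 4.2°.
Swath width ≈ 2h·tan(θ/2) = 2 × 791 × tan(4.2°) = 116.2 km.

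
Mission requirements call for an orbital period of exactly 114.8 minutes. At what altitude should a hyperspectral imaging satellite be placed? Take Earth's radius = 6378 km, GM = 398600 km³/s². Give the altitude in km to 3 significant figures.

1450 km

T = 114.8 min = 6888.0 s.
From T = 2π√(a³/μ): a = (μ T²/4π²)^(1/3) = (398600 × 6888.0² / 4π²)^(1/3) = 7824 km.
Altitude h = a − R = 7824 − 6378 = 1446 km.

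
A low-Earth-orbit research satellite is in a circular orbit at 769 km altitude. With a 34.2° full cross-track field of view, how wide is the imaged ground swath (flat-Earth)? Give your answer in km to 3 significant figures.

473 km

Half-angle = 34.2°/2 = 17.1°.
Swath width ≈ 2h·tan(θ/2) = 2 × 769 × tan(17.1°) = 473.2 km.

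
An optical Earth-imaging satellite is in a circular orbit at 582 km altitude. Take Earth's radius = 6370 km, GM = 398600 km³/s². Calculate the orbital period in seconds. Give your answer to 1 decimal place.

5768.7 seconds

Semi-major axis a = 6370 + 582 = 6952 km. Period T = 2π√(a³/μ) = 2π√(6952³/398600) = 5768.7 s = 96.14 min.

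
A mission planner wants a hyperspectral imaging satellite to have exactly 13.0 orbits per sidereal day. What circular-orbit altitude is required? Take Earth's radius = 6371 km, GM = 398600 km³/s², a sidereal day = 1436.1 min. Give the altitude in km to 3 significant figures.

1260 km

Required period T = 86166 / 13.0 = 6628.2 s.
From T = 2π√(a³/μ): a = (μ T²/4π²)^(1/3) = (398600 × 6628.2² / 4π²)^(1/3) = 7626 km.
Altitude h = a − R = 7626 − 6371 = 1255 km.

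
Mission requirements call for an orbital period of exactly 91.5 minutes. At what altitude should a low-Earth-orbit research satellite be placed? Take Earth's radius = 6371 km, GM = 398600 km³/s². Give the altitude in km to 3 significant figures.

T = 91.5 min = 5490.0 s.
From T = 2π√(a³/μ): a = (μ T²/4π²)^(1/3) = (398600 × 5490.0² / 4π²)^(1/3) = 6726 km.
Altitude h = a − R = 6726 − 6371 = 355 km.

355 km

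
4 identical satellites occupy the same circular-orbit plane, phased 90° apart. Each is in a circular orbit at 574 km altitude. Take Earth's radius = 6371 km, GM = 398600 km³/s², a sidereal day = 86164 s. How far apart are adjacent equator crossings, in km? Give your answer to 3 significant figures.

Semi-major axis a = 6371 + 574 = 6945 km. Period T = 2π√(a³/μ) = 2π√(6945³/398600) = 5760.0 s = 96.00 min.
Single-satellite node shift = (5760.0/86164) × 360° = 24.07°.
With 4 satellites evenly phased, successive equator crossings are 24.07/4 = 6.016° apart.
That is 6.016 × 111.2 = 669 km at the equator.

669 km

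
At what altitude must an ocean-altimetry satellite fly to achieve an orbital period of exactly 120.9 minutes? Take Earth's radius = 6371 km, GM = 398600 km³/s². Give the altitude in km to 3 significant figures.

T = 120.9 min = 7254.0 s.
From T = 2π√(a³/μ): a = (μ T²/4π²)^(1/3) = (398600 × 7254.0² / 4π²)^(1/3) = 8099 km.
Altitude h = a − R = 8099 − 6371 = 1728 km.

1730 km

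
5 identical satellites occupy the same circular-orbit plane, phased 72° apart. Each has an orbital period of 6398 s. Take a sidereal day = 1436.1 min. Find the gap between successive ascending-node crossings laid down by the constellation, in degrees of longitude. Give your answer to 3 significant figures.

Single-satellite node shift = (6398.0/86166) × 360° = 26.73°.
With 5 satellites evenly phased, successive equator crossings are 26.73/5 = 5.346° apart.

5.35°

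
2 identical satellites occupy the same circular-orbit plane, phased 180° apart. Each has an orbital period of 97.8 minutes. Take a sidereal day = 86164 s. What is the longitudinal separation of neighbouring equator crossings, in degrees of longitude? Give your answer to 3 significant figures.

T = 97.8 min = 5868.0 s.
Single-satellite node shift = (5868.0/86164) × 360° = 24.52°.
With 2 satellites evenly phased, successive equator crossings are 24.52/2 = 12.258° apart.

12.3°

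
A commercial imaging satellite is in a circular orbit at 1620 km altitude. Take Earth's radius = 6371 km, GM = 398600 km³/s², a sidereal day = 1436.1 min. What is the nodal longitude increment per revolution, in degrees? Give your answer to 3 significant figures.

Semi-major axis a = 6371 + 1620 = 7991 km. Period T = 2π√(a³/μ) = 2π√(7991³/398600) = 7109.1 s = 118.48 min.
During one orbit Earth rotates (7109.1 / 86166) × 360° = 29.70°.

29.7°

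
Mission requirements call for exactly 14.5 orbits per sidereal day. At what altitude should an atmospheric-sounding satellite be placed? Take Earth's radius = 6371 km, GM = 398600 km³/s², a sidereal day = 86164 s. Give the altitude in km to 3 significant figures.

720 km

Required period T = 86164 / 14.5 = 5942.3 s.
From T = 2π√(a³/μ): a = (μ T²/4π²)^(1/3) = (398600 × 5942.3² / 4π²)^(1/3) = 7091 km.
Altitude h = a − R = 7091 − 6371 = 720 km.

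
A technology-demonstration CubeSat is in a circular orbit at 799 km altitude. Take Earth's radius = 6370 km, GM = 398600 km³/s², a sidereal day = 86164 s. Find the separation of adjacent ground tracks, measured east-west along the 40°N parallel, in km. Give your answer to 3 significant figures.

2150 km

Semi-major axis a = 6370 + 799 = 7169 km. Period T = 2π√(a³/μ) = 2π√(7169³/398600) = 6040.9 s = 100.68 min.
Node shift per orbit = (6040.9/86164) × 360° = 25.24°.
Equatorial spacing = 25.24 × 111.2 km/° = 2806 km.
At 40° latitude, spacing = 2806 × cos(40°) = 2150 km.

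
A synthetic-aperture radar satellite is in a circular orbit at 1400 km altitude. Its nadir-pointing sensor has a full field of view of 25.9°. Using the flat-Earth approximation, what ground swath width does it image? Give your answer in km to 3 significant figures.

Half-angle = 25.9°/2 = 12.95°.
Swath width ≈ 2h·tan(θ/2) = 2 × 1400 × tan(12.95°) = 643.9 km.

644 km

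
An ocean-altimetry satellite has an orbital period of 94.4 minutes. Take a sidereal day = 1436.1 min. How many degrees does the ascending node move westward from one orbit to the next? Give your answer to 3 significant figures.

T = 94.4 min = 5664.0 s.
During one orbit Earth rotates (5664.0 / 86166) × 360° = 23.66°.

23.7°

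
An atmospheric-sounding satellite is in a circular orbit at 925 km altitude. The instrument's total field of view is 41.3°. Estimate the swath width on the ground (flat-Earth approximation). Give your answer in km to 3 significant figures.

Half-angle = 41.3°/2 = 20.65°.
Swath width ≈ 2h·tan(θ/2) = 2 × 925 × tan(20.65°) = 697.2 km.

697 km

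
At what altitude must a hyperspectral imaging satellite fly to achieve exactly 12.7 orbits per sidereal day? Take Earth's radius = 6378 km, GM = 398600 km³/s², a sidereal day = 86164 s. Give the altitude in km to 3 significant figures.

Required period T = 86164 / 12.7 = 6784.6 s.
From T = 2π√(a³/μ): a = (μ T²/4π²)^(1/3) = (398600 × 6784.6² / 4π²)^(1/3) = 7746 km.
Altitude h = a − R = 7746 − 6378 = 1368 km.

1370 km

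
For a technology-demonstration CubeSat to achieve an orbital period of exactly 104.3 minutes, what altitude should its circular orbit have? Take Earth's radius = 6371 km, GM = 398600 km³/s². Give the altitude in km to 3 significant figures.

T = 104.3 min = 6258.0 s.
From T = 2π√(a³/μ): a = (μ T²/4π²)^(1/3) = (398600 × 6258.0² / 4π²)^(1/3) = 7340 km.
Altitude h = a − R = 7340 − 6371 = 969 km.

969 km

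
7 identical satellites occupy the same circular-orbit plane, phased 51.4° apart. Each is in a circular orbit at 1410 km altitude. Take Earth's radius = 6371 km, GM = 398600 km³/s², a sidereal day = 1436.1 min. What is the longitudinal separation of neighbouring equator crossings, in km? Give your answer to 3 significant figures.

453 km

Semi-major axis a = 6371 + 1410 = 7781 km. Period T = 2π√(a³/μ) = 2π√(7781³/398600) = 6830.7 s = 113.84 min.
Single-satellite node shift = (6830.7/86166) × 360° = 28.54°.
With 7 satellites evenly phased, successive equator crossings are 28.54/7 = 4.077° apart.
That is 4.077 × 111.2 = 453 km at the equator.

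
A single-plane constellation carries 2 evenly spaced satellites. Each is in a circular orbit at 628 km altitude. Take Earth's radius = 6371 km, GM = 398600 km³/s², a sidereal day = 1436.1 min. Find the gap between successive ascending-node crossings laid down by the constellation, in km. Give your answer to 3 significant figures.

1350 km

Semi-major axis a = 6371 + 628 = 6999 km. Period T = 2π√(a³/μ) = 2π√(6999³/398600) = 5827.3 s = 97.12 min.
Single-satellite node shift = (5827.3/86166) × 360° = 24.35°.
With 2 satellites evenly phased, successive equator crossings are 24.35/2 = 12.173° apart.
That is 12.173 × 111.2 = 1354 km at the equator.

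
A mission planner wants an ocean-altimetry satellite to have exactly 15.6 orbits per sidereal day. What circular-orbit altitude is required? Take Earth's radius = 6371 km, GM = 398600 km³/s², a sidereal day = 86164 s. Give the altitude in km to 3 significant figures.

Required period T = 86164 / 15.6 = 5523.3 s.
From T = 2π√(a³/μ): a = (μ T²/4π²)^(1/3) = (398600 × 5523.3² / 4π²)^(1/3) = 6753 km.
Altitude h = a − R = 6753 − 6371 = 382 km.

382 km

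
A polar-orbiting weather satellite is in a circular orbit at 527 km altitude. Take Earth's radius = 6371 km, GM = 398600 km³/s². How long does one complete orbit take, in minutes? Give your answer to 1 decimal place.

95.0 min

Semi-major axis a = 6371 + 527 = 6898 km. Period T = 2π√(a³/μ) = 2π√(6898³/398600) = 5701.6 s = 95.03 min.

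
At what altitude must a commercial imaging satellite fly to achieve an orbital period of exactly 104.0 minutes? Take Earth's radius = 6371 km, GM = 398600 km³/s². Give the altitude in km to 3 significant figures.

955 km

T = 104.0 min = 6240.0 s.
From T = 2π√(a³/μ): a = (μ T²/4π²)^(1/3) = (398600 × 6240.0² / 4π²)^(1/3) = 7326 km.
Altitude h = a − R = 7326 − 6371 = 955 km.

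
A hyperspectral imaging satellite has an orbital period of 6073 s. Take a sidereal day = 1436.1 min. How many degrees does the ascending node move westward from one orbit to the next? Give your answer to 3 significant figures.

During one orbit Earth rotates (6073.0 / 86166) × 360° = 25.37°.

25.4°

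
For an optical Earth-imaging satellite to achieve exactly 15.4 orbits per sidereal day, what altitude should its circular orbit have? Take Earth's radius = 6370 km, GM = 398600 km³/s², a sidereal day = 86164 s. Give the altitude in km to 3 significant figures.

442 km

Required period T = 86164 / 15.4 = 5595.1 s.
From T = 2π√(a³/μ): a = (μ T²/4π²)^(1/3) = (398600 × 5595.1² / 4π²)^(1/3) = 6812 km.
Altitude h = a − R = 6812 − 6370 = 442 km.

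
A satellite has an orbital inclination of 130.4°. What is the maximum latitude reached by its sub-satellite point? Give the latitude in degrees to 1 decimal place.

Retrograde orbit: the ground track reaches ±(180° − i) = ±(180 − 130.4) = ±49.6°.

49.6°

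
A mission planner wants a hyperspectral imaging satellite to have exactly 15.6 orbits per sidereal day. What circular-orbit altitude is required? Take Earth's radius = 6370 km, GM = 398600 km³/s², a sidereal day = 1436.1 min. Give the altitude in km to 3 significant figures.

Required period T = 86166 / 15.6 = 5523.5 s.
From T = 2π√(a³/μ): a = (μ T²/4π²)^(1/3) = (398600 × 5523.5² / 4π²)^(1/3) = 6754 km.
Altitude h = a − R = 6754 − 6370 = 384 km.

384 km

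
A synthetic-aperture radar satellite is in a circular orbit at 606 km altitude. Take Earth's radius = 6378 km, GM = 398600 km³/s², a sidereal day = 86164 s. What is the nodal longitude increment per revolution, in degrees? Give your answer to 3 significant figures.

Semi-major axis a = 6378 + 606 = 6984 km. Period T = 2π√(a³/μ) = 2π√(6984³/398600) = 5808.5 s = 96.81 min.
During one orbit Earth rotates (5808.5 / 86164) × 360° = 24.27°.

24.3°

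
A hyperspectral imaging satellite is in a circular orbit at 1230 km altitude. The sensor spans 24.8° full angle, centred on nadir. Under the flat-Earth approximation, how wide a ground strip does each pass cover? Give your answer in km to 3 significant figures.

Half-angle = 24.8°/2 = 12.4°.
Swath width ≈ 2h·tan(θ/2) = 2 × 1230 × tan(12.4°) = 540.9 km.

541 km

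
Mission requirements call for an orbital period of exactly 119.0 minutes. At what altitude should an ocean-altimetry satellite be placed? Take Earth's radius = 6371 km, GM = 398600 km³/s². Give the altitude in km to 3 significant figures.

T = 119.0 min = 7140.0 s.
From T = 2π√(a³/μ): a = (μ T²/4π²)^(1/3) = (398600 × 7140.0² / 4π²)^(1/3) = 8014 km.
Altitude h = a − R = 8014 − 6371 = 1643 km.

1640 km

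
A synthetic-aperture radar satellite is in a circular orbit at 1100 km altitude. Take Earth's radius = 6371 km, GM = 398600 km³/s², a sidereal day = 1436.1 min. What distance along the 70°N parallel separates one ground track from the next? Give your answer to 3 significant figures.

1020 km

Semi-major axis a = 6371 + 1100 = 7471 km. Period T = 2π√(a³/μ) = 2π√(7471³/398600) = 6426.6 s = 107.11 min.
Node shift per orbit = (6426.6/86166) × 360° = 26.85°.
Equatorial spacing = 26.85 × 111.2 km/° = 2986 km.
At 70° latitude, spacing = 2986 × cos(70°) = 1021 km.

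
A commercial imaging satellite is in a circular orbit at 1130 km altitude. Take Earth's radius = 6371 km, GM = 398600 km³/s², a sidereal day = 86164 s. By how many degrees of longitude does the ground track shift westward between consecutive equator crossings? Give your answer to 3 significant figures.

Semi-major axis a = 6371 + 1130 = 7501 km. Period T = 2π√(a³/μ) = 2π√(7501³/398600) = 6465.3 s = 107.76 min.
During one orbit Earth rotates (6465.3 / 86164) × 360° = 27.01°.

27.0°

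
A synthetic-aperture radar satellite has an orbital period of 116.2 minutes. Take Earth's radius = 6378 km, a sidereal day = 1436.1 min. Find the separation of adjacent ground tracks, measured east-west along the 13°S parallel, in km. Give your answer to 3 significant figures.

3160 km

T = 116.2 min = 6972.0 s.
Node shift per orbit = (6972.0/86166) × 360° = 29.13°.
Equatorial spacing = 29.13 × 111.3 km/° = 3243 km.
At 13° latitude, spacing = 3243 × cos(13°) = 3159 km.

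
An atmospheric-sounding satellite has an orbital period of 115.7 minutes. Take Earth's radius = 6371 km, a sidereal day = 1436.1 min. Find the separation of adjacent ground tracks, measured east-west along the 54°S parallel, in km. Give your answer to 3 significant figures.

1900 km

T = 115.7 min = 6942.0 s.
Node shift per orbit = (6942.0/86166) × 360° = 29.00°.
Equatorial spacing = 29.00 × 111.2 km/° = 3225 km.
At 54° latitude, spacing = 3225 × cos(54°) = 1896 km.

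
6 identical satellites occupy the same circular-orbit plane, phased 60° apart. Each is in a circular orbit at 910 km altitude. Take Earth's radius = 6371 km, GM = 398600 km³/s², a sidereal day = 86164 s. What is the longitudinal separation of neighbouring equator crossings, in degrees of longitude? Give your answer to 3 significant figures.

Semi-major axis a = 6371 + 910 = 7281 km. Period T = 2π√(a³/μ) = 2π√(7281³/398600) = 6183.0 s = 103.05 min.
Single-satellite node shift = (6183.0/86164) × 360° = 25.83°.
With 6 satellites evenly phased, successive equator crossings are 25.83/6 = 4.305° apart.

4.31°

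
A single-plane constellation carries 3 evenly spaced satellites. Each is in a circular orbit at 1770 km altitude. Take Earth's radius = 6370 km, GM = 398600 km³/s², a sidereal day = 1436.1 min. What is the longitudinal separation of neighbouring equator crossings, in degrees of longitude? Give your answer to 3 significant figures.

Semi-major axis a = 6370 + 1770 = 8140 km. Period T = 2π√(a³/μ) = 2π√(8140³/398600) = 7308.8 s = 121.81 min.
Single-satellite node shift = (7308.8/86166) × 360° = 30.54°.
With 3 satellites evenly phased, successive equator crossings are 30.54/3 = 10.179° apart.

10.2°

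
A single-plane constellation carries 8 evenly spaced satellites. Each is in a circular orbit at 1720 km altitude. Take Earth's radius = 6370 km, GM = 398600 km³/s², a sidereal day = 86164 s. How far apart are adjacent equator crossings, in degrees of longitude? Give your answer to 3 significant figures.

Semi-major axis a = 6370 + 1720 = 8090 km. Period T = 2π√(a³/μ) = 2π√(8090³/398600) = 7241.6 s = 120.69 min.
Single-satellite node shift = (7241.6/86164) × 360° = 30.26°.
With 8 satellites evenly phased, successive equator crossings are 30.26/8 = 3.782° apart.

3.78°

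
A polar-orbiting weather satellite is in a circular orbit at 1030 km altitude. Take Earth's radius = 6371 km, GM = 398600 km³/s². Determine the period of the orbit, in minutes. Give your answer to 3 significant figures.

Semi-major axis a = 6371 + 1030 = 7401 km. Period T = 2π√(a³/μ) = 2π√(7401³/398600) = 6336.5 s = 105.61 min.

106 min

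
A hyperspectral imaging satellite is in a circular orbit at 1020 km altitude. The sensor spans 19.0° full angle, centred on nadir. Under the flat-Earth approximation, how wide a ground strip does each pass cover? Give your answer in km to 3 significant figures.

Half-angle = 19.0°/2 = 9.5°.
Swath width ≈ 2h·tan(θ/2) = 2 × 1020 × tan(9.5°) = 341.4 km.

341 km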